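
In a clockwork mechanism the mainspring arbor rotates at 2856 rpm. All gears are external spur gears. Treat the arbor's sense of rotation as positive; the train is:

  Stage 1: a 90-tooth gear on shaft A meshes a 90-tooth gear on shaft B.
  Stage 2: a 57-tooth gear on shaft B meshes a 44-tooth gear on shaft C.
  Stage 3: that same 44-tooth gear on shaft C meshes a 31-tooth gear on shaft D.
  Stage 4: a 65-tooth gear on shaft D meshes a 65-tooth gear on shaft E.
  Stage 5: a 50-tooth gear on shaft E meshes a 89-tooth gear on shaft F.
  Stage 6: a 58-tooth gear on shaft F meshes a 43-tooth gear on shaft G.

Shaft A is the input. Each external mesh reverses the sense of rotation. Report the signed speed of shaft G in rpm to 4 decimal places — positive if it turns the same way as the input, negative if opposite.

Stage 1 [90T→90T]: ω = 2856.0000×90/90 = 2856.0000 rpm, dir flips to −; running = −2856.0000
Stage 2 [57T→44T]: ω = 2856.0000×57/44 = 3699.8182 rpm, dir flips to +; running = +3699.8182
Stage 3 [44T→31T]: ω = 3699.8182×44/31 = 5251.3548 rpm, dir flips to −; running = −5251.3548
Stage 4 [65T→65T]: ω = 5251.3548×65/65 = 5251.3548 rpm, dir flips to +; running = +5251.3548
Stage 5 [50T→89T]: ω = 5251.3548×50/89 = 2950.1993 rpm, dir flips to −; running = −2950.1993
Stage 6 [58T→43T]: ω = 2950.1993×58/43 = 3979.3387 rpm, dir flips to +; running = +3979.3387

+3979.3387 rpm (same as input, |ω| = 3979.3387 rpm)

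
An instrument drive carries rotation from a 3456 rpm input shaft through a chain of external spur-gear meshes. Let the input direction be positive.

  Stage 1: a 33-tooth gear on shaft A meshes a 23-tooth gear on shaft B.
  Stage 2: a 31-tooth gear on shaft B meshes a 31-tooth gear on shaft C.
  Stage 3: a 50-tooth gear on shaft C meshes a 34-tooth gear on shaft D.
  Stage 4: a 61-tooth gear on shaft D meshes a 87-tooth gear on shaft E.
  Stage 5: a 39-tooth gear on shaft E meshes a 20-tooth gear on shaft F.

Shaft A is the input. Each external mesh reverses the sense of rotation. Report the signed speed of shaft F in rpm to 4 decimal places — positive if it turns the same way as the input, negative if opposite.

-9970.0220 rpm (opposite to input, |ω| = 9970.0220 rpm)

Stage 1 [33T→23T]: ω = 3456.0000×33/23 = 4958.6087 rpm, dir flips to −; running = −4958.6087
Stage 2 [31T→31T]: ω = 4958.6087×31/31 = 4958.6087 rpm, dir flips to +; running = +4958.6087
Stage 3 [50T→34T]: ω = 4958.6087×50/34 = 7292.0716 rpm, dir flips to −; running = −7292.0716
Stage 4 [61T→87T]: ω = 7292.0716×61/87 = 5112.8318 rpm, dir flips to +; running = +5112.8318
Stage 5 [39T→20T]: ω = 5112.8318×39/20 = 9970.0220 rpm, dir flips to −; running = −9970.0220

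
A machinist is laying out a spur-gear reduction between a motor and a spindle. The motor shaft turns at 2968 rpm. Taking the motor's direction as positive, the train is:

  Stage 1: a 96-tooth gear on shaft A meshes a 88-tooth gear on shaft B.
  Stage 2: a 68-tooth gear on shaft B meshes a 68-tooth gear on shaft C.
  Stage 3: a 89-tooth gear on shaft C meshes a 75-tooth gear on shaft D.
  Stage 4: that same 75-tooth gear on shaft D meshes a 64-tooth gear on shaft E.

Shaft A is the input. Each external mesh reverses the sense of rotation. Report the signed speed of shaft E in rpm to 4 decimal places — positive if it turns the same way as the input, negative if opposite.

Stage 1 [96T→88T]: ω = 2968.0000×96/88 = 3237.8182 rpm, dir flips to −; running = −3237.8182
Stage 2 [68T→68T]: ω = 3237.8182×68/68 = 3237.8182 rpm, dir flips to +; running = +3237.8182
Stage 3 [89T→75T]: ω = 3237.8182×89/75 = 3842.2109 rpm, dir flips to −; running = −3842.2109
Stage 4 [75T→64T]: ω = 3842.2109×75/64 = 4502.5909 rpm, dir flips to +; running = +4502.5909

+4502.5909 rpm (same as input, |ω| = 4502.5909 rpm)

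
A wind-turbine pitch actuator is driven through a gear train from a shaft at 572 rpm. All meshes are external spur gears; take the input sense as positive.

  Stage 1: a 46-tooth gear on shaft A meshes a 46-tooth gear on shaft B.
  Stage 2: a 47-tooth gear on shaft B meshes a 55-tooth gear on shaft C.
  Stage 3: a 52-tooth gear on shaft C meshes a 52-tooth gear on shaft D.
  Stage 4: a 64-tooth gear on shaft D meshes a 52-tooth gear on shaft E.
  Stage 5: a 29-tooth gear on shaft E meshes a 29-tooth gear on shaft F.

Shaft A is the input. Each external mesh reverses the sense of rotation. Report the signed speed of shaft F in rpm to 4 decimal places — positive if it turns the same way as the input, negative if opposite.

Stage 1 [46T→46T]: ω = 572.0000×46/46 = 572.0000 rpm, dir flips to −; running = −572.0000
Stage 2 [47T→55T]: ω = 572.0000×47/55 = 488.8000 rpm, dir flips to +; running = +488.8000
Stage 3 [52T→52T]: ω = 488.8000×52/52 = 488.8000 rpm, dir flips to −; running = −488.8000
Stage 4 [64T→52T]: ω = 488.8000×64/52 = 601.6000 rpm, dir flips to +; running = +601.6000
Stage 5 [29T→29T]: ω = 601.6000×29/29 = 601.6000 rpm, dir flips to −; running = −601.6000

-601.6000 rpm (opposite to input, |ω| = 601.6000 rpm)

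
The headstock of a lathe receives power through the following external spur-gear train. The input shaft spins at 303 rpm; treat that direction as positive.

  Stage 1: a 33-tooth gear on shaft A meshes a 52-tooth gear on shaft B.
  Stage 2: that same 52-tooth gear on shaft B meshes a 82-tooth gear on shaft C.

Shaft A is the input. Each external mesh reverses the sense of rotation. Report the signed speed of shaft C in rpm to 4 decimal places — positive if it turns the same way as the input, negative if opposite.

+121.9390 rpm (same as input, |ω| = 121.9390 rpm)

Stage 1 [33T→52T]: ω = 303.0000×33/52 = 192.2885 rpm, dir flips to −; running = −192.2885
Stage 2 [52T→82T]: ω = 192.2885×52/82 = 121.9390 rpm, dir flips to +; running = +121.9390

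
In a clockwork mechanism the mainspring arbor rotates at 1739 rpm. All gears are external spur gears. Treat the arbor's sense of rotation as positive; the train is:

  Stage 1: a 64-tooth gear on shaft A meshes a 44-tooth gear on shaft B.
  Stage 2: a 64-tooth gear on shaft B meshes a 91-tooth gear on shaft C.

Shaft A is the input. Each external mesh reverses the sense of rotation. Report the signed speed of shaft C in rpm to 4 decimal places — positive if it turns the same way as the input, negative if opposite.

Stage 1 [64T→44T]: ω = 1739.0000×64/44 = 2529.4545 rpm, dir flips to −; running = −2529.4545
Stage 2 [64T→91T]: ω = 2529.4545×64/91 = 1778.9570 rpm, dir flips to +; running = +1778.9570

+1778.9570 rpm (same as input, |ω| = 1778.9570 rpm)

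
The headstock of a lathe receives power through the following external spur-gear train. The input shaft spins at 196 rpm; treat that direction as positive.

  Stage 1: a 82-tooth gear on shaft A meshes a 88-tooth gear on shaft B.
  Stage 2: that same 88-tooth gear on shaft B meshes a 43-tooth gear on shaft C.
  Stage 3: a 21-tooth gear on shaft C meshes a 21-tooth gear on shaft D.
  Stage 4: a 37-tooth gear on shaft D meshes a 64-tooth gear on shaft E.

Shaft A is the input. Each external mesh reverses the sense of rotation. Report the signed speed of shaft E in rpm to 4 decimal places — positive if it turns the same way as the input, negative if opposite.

+216.0843 rpm (same as input, |ω| = 216.0843 rpm)

Stage 1 [82T→88T]: ω = 196.0000×82/88 = 182.6364 rpm, dir flips to −; running = −182.6364
Stage 2 [88T→43T]: ω = 182.6364×88/43 = 373.7674 rpm, dir flips to +; running = +373.7674
Stage 3 [21T→21T]: ω = 373.7674×21/21 = 373.7674 rpm, dir flips to −; running = −373.7674
Stage 4 [37T→64T]: ω = 373.7674×37/64 = 216.0843 rpm, dir flips to +; running = +216.0843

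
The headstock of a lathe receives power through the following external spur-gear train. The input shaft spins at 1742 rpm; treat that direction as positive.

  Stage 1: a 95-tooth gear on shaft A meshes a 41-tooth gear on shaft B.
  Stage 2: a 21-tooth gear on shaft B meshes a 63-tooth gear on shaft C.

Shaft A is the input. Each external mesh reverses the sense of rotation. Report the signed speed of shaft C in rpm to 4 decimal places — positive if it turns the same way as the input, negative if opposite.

Stage 1 [95T→41T]: ω = 1742.0000×95/41 = 4036.3415 rpm, dir flips to −; running = −4036.3415
Stage 2 [21T→63T]: ω = 4036.3415×21/63 = 1345.4472 rpm, dir flips to +; running = +1345.4472

+1345.4472 rpm (same as input, |ω| = 1345.4472 rpm)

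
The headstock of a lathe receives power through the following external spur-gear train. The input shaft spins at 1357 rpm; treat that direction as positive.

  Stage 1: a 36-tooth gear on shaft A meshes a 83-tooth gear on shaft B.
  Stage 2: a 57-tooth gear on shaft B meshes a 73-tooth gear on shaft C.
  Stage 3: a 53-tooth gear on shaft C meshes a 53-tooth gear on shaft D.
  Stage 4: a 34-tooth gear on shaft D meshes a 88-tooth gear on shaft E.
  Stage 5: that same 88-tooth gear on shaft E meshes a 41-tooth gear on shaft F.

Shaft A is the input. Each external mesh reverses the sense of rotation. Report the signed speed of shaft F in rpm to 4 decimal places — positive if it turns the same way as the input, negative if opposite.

-381.1108 rpm (opposite to input, |ω| = 381.1108 rpm)

Stage 1 [36T→83T]: ω = 1357.0000×36/83 = 588.5783 rpm, dir flips to −; running = −588.5783
Stage 2 [57T→73T]: ω = 588.5783×57/73 = 459.5748 rpm, dir flips to +; running = +459.5748
Stage 3 [53T→53T]: ω = 459.5748×53/53 = 459.5748 rpm, dir flips to −; running = −459.5748
Stage 4 [34T→88T]: ω = 459.5748×34/88 = 177.5630 rpm, dir flips to +; running = +177.5630
Stage 5 [88T→41T]: ω = 177.5630×88/41 = 381.1108 rpm, dir flips to −; running = −381.1108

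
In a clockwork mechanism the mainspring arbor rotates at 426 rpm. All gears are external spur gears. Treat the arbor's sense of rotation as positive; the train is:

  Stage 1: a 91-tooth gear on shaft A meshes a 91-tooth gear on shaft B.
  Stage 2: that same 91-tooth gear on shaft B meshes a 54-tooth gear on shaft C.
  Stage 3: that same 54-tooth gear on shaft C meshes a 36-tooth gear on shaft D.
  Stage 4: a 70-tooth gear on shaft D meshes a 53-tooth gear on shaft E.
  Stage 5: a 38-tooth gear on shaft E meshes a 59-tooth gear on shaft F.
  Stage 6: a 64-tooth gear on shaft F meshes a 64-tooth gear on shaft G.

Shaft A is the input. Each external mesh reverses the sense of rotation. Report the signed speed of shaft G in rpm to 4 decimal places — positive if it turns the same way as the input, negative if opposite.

Stage 1 [91T→91T]: ω = 426.0000×91/91 = 426.0000 rpm, dir flips to −; running = −426.0000
Stage 2 [91T→54T]: ω = 426.0000×91/54 = 717.8889 rpm, dir flips to +; running = +717.8889
Stage 3 [54T→36T]: ω = 717.8889×54/36 = 1076.8333 rpm, dir flips to −; running = −1076.8333
Stage 4 [70T→53T]: ω = 1076.8333×70/53 = 1422.2327 rpm, dir flips to +; running = +1422.2327
Stage 5 [38T→59T]: ω = 1422.2327×38/59 = 916.0143 rpm, dir flips to −; running = −916.0143
Stage 6 [64T→64T]: ω = 916.0143×64/64 = 916.0143 rpm, dir flips to +; running = +916.0143

+916.0143 rpm (same as input, |ω| = 916.0143 rpm)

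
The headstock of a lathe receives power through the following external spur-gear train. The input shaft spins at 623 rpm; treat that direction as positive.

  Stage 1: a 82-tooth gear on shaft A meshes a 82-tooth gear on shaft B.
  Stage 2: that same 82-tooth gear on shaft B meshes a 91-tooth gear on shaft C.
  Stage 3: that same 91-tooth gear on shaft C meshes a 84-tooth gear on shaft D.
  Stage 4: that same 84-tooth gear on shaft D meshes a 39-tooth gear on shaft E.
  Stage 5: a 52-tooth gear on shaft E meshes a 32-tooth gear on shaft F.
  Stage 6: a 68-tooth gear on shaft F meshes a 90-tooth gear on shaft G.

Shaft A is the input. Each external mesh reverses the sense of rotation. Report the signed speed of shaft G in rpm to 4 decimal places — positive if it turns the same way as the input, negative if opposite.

+1608.2630 rpm (same as input, |ω| = 1608.2630 rpm)

Stage 1 [82T→82T]: ω = 623.0000×82/82 = 623.0000 rpm, dir flips to −; running = −623.0000
Stage 2 [82T→91T]: ω = 623.0000×82/91 = 561.3846 rpm, dir flips to +; running = +561.3846
Stage 3 [91T→84T]: ω = 561.3846×91/84 = 608.1667 rpm, dir flips to −; running = −608.1667
Stage 4 [84T→39T]: ω = 608.1667×84/39 = 1309.8974 rpm, dir flips to +; running = +1309.8974
Stage 5 [52T→32T]: ω = 1309.8974×52/32 = 2128.5833 rpm, dir flips to −; running = −2128.5833
Stage 6 [68T→90T]: ω = 2128.5833×68/90 = 1608.2630 rpm, dir flips to +; running = +1608.2630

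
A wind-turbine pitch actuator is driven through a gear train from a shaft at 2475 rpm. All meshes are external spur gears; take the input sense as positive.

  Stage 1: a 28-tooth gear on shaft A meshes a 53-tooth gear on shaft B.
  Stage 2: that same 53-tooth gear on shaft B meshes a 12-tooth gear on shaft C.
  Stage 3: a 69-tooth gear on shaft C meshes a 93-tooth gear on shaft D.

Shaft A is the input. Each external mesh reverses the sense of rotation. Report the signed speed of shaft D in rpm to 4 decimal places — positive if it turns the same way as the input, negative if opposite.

-4284.6774 rpm (opposite to input, |ω| = 4284.6774 rpm)

Stage 1 [28T→53T]: ω = 2475.0000×28/53 = 1307.5472 rpm, dir flips to −; running = −1307.5472
Stage 2 [53T→12T]: ω = 1307.5472×53/12 = 5775.0000 rpm, dir flips to +; running = +5775.0000
Stage 3 [69T→93T]: ω = 5775.0000×69/93 = 4284.6774 rpm, dir flips to −; running = −4284.6774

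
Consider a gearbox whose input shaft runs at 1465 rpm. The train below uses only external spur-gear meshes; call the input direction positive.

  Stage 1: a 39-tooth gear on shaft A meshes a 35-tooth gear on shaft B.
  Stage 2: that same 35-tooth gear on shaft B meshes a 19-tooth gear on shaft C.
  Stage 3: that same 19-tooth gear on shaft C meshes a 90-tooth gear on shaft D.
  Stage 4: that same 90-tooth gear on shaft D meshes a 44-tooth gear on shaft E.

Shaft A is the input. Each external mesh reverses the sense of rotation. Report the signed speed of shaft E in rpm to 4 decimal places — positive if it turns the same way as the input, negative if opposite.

+1298.5227 rpm (same as input, |ω| = 1298.5227 rpm)

Stage 1 [39T→35T]: ω = 1465.0000×39/35 = 1632.4286 rpm, dir flips to −; running = −1632.4286
Stage 2 [35T→19T]: ω = 1632.4286×35/19 = 3007.1053 rpm, dir flips to +; running = +3007.1053
Stage 3 [19T→90T]: ω = 3007.1053×19/90 = 634.8333 rpm, dir flips to −; running = −634.8333
Stage 4 [90T→44T]: ω = 634.8333×90/44 = 1298.5227 rpm, dir flips to +; running = +1298.5227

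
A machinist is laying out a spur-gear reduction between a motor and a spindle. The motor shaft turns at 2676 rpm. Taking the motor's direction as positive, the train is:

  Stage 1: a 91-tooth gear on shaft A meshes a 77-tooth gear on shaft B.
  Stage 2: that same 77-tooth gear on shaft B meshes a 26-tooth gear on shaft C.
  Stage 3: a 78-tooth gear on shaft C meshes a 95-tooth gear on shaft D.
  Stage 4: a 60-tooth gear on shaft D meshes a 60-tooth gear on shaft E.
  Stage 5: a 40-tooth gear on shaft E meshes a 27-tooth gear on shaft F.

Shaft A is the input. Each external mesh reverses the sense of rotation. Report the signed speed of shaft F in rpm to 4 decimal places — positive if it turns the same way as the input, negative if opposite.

Stage 1 [91T→77T]: ω = 2676.0000×91/77 = 3162.5455 rpm, dir flips to −; running = −3162.5455
Stage 2 [77T→26T]: ω = 3162.5455×77/26 = 9366.0000 rpm, dir flips to +; running = +9366.0000
Stage 3 [78T→95T]: ω = 9366.0000×78/95 = 7689.9789 rpm, dir flips to −; running = −7689.9789
Stage 4 [60T→60T]: ω = 7689.9789×60/60 = 7689.9789 rpm, dir flips to +; running = +7689.9789
Stage 5 [40T→27T]: ω = 7689.9789×40/27 = 11392.5614 rpm, dir flips to −; running = −11392.5614

-11392.5614 rpm (opposite to input, |ω| = 11392.5614 rpm)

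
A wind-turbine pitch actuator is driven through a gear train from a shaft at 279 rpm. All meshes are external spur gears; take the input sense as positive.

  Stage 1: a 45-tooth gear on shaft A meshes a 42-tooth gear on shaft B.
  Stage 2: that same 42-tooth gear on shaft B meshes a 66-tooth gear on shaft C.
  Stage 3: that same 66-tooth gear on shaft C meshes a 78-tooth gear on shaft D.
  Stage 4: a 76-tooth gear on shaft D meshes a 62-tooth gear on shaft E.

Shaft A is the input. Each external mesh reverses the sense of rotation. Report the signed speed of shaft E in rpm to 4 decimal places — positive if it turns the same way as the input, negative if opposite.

+197.3077 rpm (same as input, |ω| = 197.3077 rpm)

Stage 1 [45T→42T]: ω = 279.0000×45/42 = 298.9286 rpm, dir flips to −; running = −298.9286
Stage 2 [42T→66T]: ω = 298.9286×42/66 = 190.2273 rpm, dir flips to +; running = +190.2273
Stage 3 [66T→78T]: ω = 190.2273×66/78 = 160.9615 rpm, dir flips to −; running = −160.9615
Stage 4 [76T→62T]: ω = 160.9615×76/62 = 197.3077 rpm, dir flips to +; running = +197.3077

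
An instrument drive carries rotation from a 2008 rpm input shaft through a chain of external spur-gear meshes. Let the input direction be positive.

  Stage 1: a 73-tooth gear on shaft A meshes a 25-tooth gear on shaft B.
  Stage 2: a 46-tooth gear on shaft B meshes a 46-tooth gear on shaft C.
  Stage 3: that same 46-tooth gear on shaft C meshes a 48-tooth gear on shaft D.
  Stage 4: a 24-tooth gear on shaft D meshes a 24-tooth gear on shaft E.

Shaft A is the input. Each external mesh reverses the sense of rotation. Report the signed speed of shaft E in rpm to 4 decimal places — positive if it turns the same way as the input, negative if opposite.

Stage 1 [73T→25T]: ω = 2008.0000×73/25 = 5863.3600 rpm, dir flips to −; running = −5863.3600
Stage 2 [46T→46T]: ω = 5863.3600×46/46 = 5863.3600 rpm, dir flips to +; running = +5863.3600
Stage 3 [46T→48T]: ω = 5863.3600×46/48 = 5619.0533 rpm, dir flips to −; running = −5619.0533
Stage 4 [24T→24T]: ω = 5619.0533×24/24 = 5619.0533 rpm, dir flips to +; running = +5619.0533

+5619.0533 rpm (same as input, |ω| = 5619.0533 rpm)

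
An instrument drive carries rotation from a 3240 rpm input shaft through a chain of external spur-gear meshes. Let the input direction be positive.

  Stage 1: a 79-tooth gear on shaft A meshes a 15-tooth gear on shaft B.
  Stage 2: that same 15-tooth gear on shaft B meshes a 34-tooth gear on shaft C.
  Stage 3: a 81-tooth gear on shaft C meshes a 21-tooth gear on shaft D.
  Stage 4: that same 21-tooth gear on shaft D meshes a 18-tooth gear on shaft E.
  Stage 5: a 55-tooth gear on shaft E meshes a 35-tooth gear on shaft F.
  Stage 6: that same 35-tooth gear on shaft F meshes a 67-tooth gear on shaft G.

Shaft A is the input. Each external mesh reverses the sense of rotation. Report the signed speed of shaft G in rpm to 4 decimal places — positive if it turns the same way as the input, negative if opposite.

Stage 1 [79T→15T]: ω = 3240.0000×79/15 = 17064.0000 rpm, dir flips to −; running = −17064.0000
Stage 2 [15T→34T]: ω = 17064.0000×15/34 = 7528.2353 rpm, dir flips to +; running = +7528.2353
Stage 3 [81T→21T]: ω = 7528.2353×81/21 = 29037.4790 rpm, dir flips to −; running = −29037.4790
Stage 4 [21T→18T]: ω = 29037.4790×21/18 = 33877.0588 rpm, dir flips to +; running = +33877.0588
Stage 5 [55T→35T]: ω = 33877.0588×55/35 = 53235.3782 rpm, dir flips to −; running = −53235.3782
Stage 6 [35T→67T]: ω = 53235.3782×35/67 = 27809.5259 rpm, dir flips to +; running = +27809.5259

+27809.5259 rpm (same as input, |ω| = 27809.5259 rpm)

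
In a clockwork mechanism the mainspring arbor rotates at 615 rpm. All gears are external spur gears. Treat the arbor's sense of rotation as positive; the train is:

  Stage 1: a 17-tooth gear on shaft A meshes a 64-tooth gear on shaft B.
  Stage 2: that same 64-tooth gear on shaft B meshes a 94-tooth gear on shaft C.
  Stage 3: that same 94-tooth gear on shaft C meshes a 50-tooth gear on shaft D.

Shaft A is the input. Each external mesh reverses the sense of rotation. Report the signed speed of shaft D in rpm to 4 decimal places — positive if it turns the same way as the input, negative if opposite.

Stage 1 [17T→64T]: ω = 615.0000×17/64 = 163.3594 rpm, dir flips to −; running = −163.3594
Stage 2 [64T→94T]: ω = 163.3594×64/94 = 111.2234 rpm, dir flips to +; running = +111.2234
Stage 3 [94T→50T]: ω = 111.2234×94/50 = 209.1000 rpm, dir flips to −; running = −209.1000

-209.1000 rpm (opposite to input, |ω| = 209.1000 rpm)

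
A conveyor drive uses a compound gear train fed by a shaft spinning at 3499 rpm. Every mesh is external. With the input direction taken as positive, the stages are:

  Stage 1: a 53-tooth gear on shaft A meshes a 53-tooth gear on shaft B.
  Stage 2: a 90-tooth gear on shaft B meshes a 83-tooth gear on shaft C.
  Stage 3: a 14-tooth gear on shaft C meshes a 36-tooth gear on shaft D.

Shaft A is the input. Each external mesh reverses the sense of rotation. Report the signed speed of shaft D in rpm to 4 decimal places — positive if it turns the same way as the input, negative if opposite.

Stage 1 [53T→53T]: ω = 3499.0000×53/53 = 3499.0000 rpm, dir flips to −; running = −3499.0000
Stage 2 [90T→83T]: ω = 3499.0000×90/83 = 3794.0964 rpm, dir flips to +; running = +3794.0964
Stage 3 [14T→36T]: ω = 3794.0964×14/36 = 1475.4819 rpm, dir flips to −; running = −1475.4819

-1475.4819 rpm (opposite to input, |ω| = 1475.4819 rpm)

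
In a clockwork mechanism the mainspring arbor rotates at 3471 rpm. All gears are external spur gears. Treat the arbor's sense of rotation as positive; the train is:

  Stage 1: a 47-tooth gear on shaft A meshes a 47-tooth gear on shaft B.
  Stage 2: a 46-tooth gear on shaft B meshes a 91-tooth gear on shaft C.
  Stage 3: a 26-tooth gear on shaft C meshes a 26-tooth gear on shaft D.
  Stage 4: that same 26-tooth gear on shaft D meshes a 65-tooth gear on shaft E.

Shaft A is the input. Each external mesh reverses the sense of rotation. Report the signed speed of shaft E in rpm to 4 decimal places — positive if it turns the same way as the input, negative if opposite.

Stage 1 [47T→47T]: ω = 3471.0000×47/47 = 3471.0000 rpm, dir flips to −; running = −3471.0000
Stage 2 [46T→91T]: ω = 3471.0000×46/91 = 1754.5714 rpm, dir flips to +; running = +1754.5714
Stage 3 [26T→26T]: ω = 1754.5714×26/26 = 1754.5714 rpm, dir flips to −; running = −1754.5714
Stage 4 [26T→65T]: ω = 1754.5714×26/65 = 701.8286 rpm, dir flips to +; running = +701.8286

+701.8286 rpm (same as input, |ω| = 701.8286 rpm)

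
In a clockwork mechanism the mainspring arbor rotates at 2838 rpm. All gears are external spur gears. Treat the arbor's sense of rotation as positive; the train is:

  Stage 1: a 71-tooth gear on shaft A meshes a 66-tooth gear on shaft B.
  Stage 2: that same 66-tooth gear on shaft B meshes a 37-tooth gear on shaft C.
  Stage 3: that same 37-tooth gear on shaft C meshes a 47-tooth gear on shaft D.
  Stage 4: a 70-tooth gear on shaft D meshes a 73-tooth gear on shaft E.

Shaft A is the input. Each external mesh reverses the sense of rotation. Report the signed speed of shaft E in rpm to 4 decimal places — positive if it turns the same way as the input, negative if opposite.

+4111.0055 rpm (same as input, |ω| = 4111.0055 rpm)

Stage 1 [71T→66T]: ω = 2838.0000×71/66 = 3053.0000 rpm, dir flips to −; running = −3053.0000
Stage 2 [66T→37T]: ω = 3053.0000×66/37 = 5445.8919 rpm, dir flips to +; running = +5445.8919
Stage 3 [37T→47T]: ω = 5445.8919×37/47 = 4287.1915 rpm, dir flips to −; running = −4287.1915
Stage 4 [70T→73T]: ω = 4287.1915×70/73 = 4111.0055 rpm, dir flips to +; running = +4111.0055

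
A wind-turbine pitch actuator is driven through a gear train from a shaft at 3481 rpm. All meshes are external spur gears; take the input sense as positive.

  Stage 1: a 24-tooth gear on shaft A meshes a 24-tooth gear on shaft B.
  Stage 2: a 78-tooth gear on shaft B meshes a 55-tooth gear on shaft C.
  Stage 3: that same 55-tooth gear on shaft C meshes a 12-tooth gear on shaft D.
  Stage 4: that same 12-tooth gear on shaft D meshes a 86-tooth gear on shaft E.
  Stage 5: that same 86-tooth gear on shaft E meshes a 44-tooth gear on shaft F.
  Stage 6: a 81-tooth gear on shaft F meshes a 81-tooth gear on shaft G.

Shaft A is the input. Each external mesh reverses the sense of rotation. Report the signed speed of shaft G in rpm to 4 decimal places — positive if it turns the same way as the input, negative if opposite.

+6170.8636 rpm (same as input, |ω| = 6170.8636 rpm)

Stage 1 [24T→24T]: ω = 3481.0000×24/24 = 3481.0000 rpm, dir flips to −; running = −3481.0000
Stage 2 [78T→55T]: ω = 3481.0000×78/55 = 4936.6909 rpm, dir flips to +; running = +4936.6909
Stage 3 [55T→12T]: ω = 4936.6909×55/12 = 22626.5000 rpm, dir flips to −; running = −22626.5000
Stage 4 [12T→86T]: ω = 22626.5000×12/86 = 3157.1860 rpm, dir flips to +; running = +3157.1860
Stage 5 [86T→44T]: ω = 3157.1860×86/44 = 6170.8636 rpm, dir flips to −; running = −6170.8636
Stage 6 [81T→81T]: ω = 6170.8636×81/81 = 6170.8636 rpm, dir flips to +; running = +6170.8636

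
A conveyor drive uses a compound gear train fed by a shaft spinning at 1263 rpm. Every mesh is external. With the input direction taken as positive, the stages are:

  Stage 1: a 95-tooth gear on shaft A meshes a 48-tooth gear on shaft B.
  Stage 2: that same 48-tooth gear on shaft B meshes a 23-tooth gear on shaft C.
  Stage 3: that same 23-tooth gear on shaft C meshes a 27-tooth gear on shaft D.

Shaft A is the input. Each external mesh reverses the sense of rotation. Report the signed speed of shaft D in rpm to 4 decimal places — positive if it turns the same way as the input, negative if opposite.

Stage 1 [95T→48T]: ω = 1263.0000×95/48 = 2499.6875 rpm, dir flips to −; running = −2499.6875
Stage 2 [48T→23T]: ω = 2499.6875×48/23 = 5216.7391 rpm, dir flips to +; running = +5216.7391
Stage 3 [23T→27T]: ω = 5216.7391×23/27 = 4443.8889 rpm, dir flips to −; running = −4443.8889

-4443.8889 rpm (opposite to input, |ω| = 4443.8889 rpm)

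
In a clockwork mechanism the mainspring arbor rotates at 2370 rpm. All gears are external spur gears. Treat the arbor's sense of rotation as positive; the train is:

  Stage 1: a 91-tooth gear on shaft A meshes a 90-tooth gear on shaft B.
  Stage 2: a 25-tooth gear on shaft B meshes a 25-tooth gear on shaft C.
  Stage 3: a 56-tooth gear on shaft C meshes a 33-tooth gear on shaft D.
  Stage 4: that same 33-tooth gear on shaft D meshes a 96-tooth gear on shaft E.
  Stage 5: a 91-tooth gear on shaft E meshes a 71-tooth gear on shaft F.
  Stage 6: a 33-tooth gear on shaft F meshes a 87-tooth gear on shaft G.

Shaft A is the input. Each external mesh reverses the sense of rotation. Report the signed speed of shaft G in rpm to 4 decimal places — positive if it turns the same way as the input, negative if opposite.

+679.5818 rpm (same as input, |ω| = 679.5818 rpm)

Stage 1 [91T→90T]: ω = 2370.0000×91/90 = 2396.3333 rpm, dir flips to −; running = −2396.3333
Stage 2 [25T→25T]: ω = 2396.3333×25/25 = 2396.3333 rpm, dir flips to +; running = +2396.3333
Stage 3 [56T→33T]: ω = 2396.3333×56/33 = 4066.5051 rpm, dir flips to −; running = −4066.5051
Stage 4 [33T→96T]: ω = 4066.5051×33/96 = 1397.8611 rpm, dir flips to +; running = +1397.8611
Stage 5 [91T→71T]: ω = 1397.8611×91/71 = 1791.6248 rpm, dir flips to −; running = −1791.6248
Stage 6 [33T→87T]: ω = 1791.6248×33/87 = 679.5818 rpm, dir flips to +; running = +679.5818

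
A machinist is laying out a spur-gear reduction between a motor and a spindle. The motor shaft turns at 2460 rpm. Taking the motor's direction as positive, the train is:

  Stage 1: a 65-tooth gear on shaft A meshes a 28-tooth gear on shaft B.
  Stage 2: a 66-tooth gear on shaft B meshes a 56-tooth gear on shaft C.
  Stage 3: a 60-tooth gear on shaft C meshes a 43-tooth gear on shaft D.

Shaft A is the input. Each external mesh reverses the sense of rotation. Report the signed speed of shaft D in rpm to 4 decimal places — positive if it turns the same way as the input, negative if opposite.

-9391.3740 rpm (opposite to input, |ω| = 9391.3740 rpm)

Stage 1 [65T→28T]: ω = 2460.0000×65/28 = 5710.7143 rpm, dir flips to −; running = −5710.7143
Stage 2 [66T→56T]: ω = 5710.7143×66/56 = 6730.4847 rpm, dir flips to +; running = +6730.4847
Stage 3 [60T→43T]: ω = 6730.4847×60/43 = 9391.3740 rpm, dir flips to −; running = −9391.3740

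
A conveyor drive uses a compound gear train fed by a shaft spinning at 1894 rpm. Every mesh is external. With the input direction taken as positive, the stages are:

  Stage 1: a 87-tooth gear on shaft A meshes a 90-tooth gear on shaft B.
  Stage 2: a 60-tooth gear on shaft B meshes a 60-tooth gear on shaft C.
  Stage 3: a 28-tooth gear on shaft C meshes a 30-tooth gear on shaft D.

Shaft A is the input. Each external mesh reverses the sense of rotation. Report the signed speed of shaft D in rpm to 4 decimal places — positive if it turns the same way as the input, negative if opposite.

Stage 1 [87T→90T]: ω = 1894.0000×87/90 = 1830.8667 rpm, dir flips to −; running = −1830.8667
Stage 2 [60T→60T]: ω = 1830.8667×60/60 = 1830.8667 rpm, dir flips to +; running = +1830.8667
Stage 3 [28T→30T]: ω = 1830.8667×28/30 = 1708.8089 rpm, dir flips to −; running = −1708.8089

-1708.8089 rpm (opposite to input, |ω| = 1708.8089 rpm)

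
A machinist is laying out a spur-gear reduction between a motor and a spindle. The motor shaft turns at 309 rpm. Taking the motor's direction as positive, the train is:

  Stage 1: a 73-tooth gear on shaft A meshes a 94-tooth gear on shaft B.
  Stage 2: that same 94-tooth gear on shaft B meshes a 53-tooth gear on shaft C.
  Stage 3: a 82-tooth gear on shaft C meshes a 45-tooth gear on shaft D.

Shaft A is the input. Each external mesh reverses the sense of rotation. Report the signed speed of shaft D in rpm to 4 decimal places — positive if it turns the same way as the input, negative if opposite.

-775.5447 rpm (opposite to input, |ω| = 775.5447 rpm)

Stage 1 [73T→94T]: ω = 309.0000×73/94 = 239.9681 rpm, dir flips to −; running = −239.9681
Stage 2 [94T→53T]: ω = 239.9681×94/53 = 425.6038 rpm, dir flips to +; running = +425.6038
Stage 3 [82T→45T]: ω = 425.6038×82/45 = 775.5447 rpm, dir flips to −; running = −775.5447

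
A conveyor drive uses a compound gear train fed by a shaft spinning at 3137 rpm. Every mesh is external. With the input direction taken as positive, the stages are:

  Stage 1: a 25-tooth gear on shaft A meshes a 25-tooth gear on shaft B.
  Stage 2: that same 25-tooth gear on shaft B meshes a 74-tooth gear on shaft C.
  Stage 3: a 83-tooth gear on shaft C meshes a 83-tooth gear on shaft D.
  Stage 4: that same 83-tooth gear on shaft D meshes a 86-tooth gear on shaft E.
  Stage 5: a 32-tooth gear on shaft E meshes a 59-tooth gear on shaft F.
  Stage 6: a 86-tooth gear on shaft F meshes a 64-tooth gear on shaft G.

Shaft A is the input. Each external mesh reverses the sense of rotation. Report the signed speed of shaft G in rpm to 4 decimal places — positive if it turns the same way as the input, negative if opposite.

+745.4506 rpm (same as input, |ω| = 745.4506 rpm)

Stage 1 [25T→25T]: ω = 3137.0000×25/25 = 3137.0000 rpm, dir flips to −; running = −3137.0000
Stage 2 [25T→74T]: ω = 3137.0000×25/74 = 1059.7973 rpm, dir flips to +; running = +1059.7973
Stage 3 [83T→83T]: ω = 1059.7973×83/83 = 1059.7973 rpm, dir flips to −; running = −1059.7973
Stage 4 [83T→86T]: ω = 1059.7973×83/86 = 1022.8276 rpm, dir flips to +; running = +1022.8276
Stage 5 [32T→59T]: ω = 1022.8276×32/59 = 554.7540 rpm, dir flips to −; running = −554.7540
Stage 6 [86T→64T]: ω = 554.7540×86/64 = 745.4506 rpm, dir flips to +; running = +745.4506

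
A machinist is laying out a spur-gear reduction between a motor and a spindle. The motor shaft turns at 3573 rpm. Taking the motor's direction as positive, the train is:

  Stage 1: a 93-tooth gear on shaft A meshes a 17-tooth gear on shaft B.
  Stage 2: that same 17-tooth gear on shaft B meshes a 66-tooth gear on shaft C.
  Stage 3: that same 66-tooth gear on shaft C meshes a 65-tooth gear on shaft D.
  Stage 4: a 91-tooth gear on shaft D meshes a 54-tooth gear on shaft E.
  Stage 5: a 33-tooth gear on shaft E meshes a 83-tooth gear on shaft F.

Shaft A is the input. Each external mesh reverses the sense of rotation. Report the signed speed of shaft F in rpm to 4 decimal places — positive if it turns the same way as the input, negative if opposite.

Stage 1 [93T→17T]: ω = 3573.0000×93/17 = 19546.4118 rpm, dir flips to −; running = −19546.4118
Stage 2 [17T→66T]: ω = 19546.4118×17/66 = 5034.6818 rpm, dir flips to +; running = +5034.6818
Stage 3 [66T→65T]: ω = 5034.6818×66/65 = 5112.1385 rpm, dir flips to −; running = −5112.1385
Stage 4 [91T→54T]: ω = 5112.1385×91/54 = 8614.9000 rpm, dir flips to +; running = +8614.9000
Stage 5 [33T→83T]: ω = 8614.9000×33/83 = 3425.2012 rpm, dir flips to −; running = −3425.2012

-3425.2012 rpm (opposite to input, |ω| = 3425.2012 rpm)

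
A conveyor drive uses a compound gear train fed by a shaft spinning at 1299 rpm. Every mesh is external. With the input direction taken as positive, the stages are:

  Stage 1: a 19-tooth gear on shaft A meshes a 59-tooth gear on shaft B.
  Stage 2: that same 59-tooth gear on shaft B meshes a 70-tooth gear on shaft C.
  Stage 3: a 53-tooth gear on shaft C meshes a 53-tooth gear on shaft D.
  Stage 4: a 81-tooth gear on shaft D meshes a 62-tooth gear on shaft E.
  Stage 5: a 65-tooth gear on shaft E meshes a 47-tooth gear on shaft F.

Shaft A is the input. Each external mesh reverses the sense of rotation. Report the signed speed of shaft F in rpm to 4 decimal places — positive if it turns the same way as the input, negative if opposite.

Stage 1 [19T→59T]: ω = 1299.0000×19/59 = 418.3220 rpm, dir flips to −; running = −418.3220
Stage 2 [59T→70T]: ω = 418.3220×59/70 = 352.5857 rpm, dir flips to +; running = +352.5857
Stage 3 [53T→53T]: ω = 352.5857×53/53 = 352.5857 rpm, dir flips to −; running = −352.5857
Stage 4 [81T→62T]: ω = 352.5857×81/62 = 460.6362 rpm, dir flips to +; running = +460.6362
Stage 5 [65T→47T]: ω = 460.6362×65/47 = 637.0500 rpm, dir flips to −; running = −637.0500

-637.0500 rpm (opposite to input, |ω| = 637.0500 rpm)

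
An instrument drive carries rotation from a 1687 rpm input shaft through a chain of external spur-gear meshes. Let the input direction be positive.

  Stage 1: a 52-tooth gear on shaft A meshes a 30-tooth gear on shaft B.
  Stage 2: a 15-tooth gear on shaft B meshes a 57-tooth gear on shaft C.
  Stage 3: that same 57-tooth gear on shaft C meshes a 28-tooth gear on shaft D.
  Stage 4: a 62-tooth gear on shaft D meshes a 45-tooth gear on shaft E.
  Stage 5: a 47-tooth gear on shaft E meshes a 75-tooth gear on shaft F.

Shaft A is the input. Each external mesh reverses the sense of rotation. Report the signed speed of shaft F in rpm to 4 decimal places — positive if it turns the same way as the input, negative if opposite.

-1352.5277 rpm (opposite to input, |ω| = 1352.5277 rpm)

Stage 1 [52T→30T]: ω = 1687.0000×52/30 = 2924.1333 rpm, dir flips to −; running = −2924.1333
Stage 2 [15T→57T]: ω = 2924.1333×15/57 = 769.5088 rpm, dir flips to +; running = +769.5088
Stage 3 [57T→28T]: ω = 769.5088×57/28 = 1566.5000 rpm, dir flips to −; running = −1566.5000
Stage 4 [62T→45T]: ω = 1566.5000×62/45 = 2158.2889 rpm, dir flips to +; running = +2158.2889
Stage 5 [47T→75T]: ω = 2158.2889×47/75 = 1352.5277 rpm, dir flips to −; running = −1352.5277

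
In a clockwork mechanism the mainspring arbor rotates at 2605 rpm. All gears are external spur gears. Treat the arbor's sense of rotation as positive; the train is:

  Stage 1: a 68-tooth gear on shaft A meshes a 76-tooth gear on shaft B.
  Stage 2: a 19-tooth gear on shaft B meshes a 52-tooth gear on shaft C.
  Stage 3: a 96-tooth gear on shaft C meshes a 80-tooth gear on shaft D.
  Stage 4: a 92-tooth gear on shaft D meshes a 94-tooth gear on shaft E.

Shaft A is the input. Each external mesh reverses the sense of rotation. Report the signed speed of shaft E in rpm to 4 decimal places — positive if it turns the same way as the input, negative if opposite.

+1000.2177 rpm (same as input, |ω| = 1000.2177 rpm)

Stage 1 [68T→76T]: ω = 2605.0000×68/76 = 2330.7895 rpm, dir flips to −; running = −2330.7895
Stage 2 [19T→52T]: ω = 2330.7895×19/52 = 851.6346 rpm, dir flips to +; running = +851.6346
Stage 3 [96T→80T]: ω = 851.6346×96/80 = 1021.9615 rpm, dir flips to −; running = −1021.9615
Stage 4 [92T→94T]: ω = 1021.9615×92/94 = 1000.2177 rpm, dir flips to +; running = +1000.2177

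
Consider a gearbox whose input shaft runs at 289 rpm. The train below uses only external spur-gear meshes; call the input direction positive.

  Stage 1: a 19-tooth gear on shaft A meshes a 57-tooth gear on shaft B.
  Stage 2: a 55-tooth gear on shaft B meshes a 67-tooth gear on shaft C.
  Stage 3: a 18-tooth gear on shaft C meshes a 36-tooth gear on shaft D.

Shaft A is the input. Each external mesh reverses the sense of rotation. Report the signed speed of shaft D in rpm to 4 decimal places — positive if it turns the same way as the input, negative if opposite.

Stage 1 [19T→57T]: ω = 289.0000×19/57 = 96.3333 rpm, dir flips to −; running = −96.3333
Stage 2 [55T→67T]: ω = 96.3333×55/67 = 79.0796 rpm, dir flips to +; running = +79.0796
Stage 3 [18T→36T]: ω = 79.0796×18/36 = 39.5398 rpm, dir flips to −; running = −39.5398

-39.5398 rpm (opposite to input, |ω| = 39.5398 rpm)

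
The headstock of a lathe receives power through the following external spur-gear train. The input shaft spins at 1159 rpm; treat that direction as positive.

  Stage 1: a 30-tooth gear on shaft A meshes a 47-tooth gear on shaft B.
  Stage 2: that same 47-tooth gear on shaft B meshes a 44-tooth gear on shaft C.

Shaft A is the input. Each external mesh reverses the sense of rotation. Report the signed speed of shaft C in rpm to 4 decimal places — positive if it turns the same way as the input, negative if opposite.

+790.2273 rpm (same as input, |ω| = 790.2273 rpm)

Stage 1 [30T→47T]: ω = 1159.0000×30/47 = 739.7872 rpm, dir flips to −; running = −739.7872
Stage 2 [47T→44T]: ω = 739.7872×47/44 = 790.2273 rpm, dir flips to +; running = +790.2273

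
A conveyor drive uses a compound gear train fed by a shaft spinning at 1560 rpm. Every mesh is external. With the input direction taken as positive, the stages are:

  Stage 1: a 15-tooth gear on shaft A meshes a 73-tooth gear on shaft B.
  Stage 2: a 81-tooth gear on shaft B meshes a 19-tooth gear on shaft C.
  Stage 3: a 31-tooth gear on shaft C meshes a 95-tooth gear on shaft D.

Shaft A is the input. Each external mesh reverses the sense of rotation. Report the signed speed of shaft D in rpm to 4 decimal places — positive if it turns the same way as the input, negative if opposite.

-445.9257 rpm (opposite to input, |ω| = 445.9257 rpm)

Stage 1 [15T→73T]: ω = 1560.0000×15/73 = 320.5479 rpm, dir flips to −; running = −320.5479
Stage 2 [81T→19T]: ω = 320.5479×81/19 = 1366.5465 rpm, dir flips to +; running = +1366.5465
Stage 3 [31T→95T]: ω = 1366.5465×31/95 = 445.9257 rpm, dir flips to −; running = −445.9257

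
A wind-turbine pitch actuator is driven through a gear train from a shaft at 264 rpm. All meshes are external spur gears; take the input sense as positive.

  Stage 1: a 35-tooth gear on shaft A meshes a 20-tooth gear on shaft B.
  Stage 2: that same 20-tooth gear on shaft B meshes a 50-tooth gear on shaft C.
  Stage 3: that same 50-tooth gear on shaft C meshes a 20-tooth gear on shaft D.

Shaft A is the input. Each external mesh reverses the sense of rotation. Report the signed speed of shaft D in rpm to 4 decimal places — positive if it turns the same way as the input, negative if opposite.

Stage 1 [35T→20T]: ω = 264.0000×35/20 = 462.0000 rpm, dir flips to −; running = −462.0000
Stage 2 [20T→50T]: ω = 462.0000×20/50 = 184.8000 rpm, dir flips to +; running = +184.8000
Stage 3 [50T→20T]: ω = 184.8000×50/20 = 462.0000 rpm, dir flips to −; running = −462.0000

-462.0000 rpm (opposite to input, |ω| = 462.0000 rpm)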